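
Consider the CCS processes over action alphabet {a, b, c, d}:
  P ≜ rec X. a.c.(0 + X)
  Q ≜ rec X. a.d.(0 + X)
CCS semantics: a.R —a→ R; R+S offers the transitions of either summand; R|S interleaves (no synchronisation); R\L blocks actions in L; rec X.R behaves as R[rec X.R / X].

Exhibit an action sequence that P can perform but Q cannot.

ac

P's transition system — 3 states:
  p0 = rec X. a.c.(0 + X) has moves -a-> p1
  p1 = c.(0 + (rec X. a.c.(0 + X))) has moves -c-> p2
  p2 = 0 + (rec X. a.c.(0 + X)) has moves -a-> p1
Q's transition system — 3 states:
  q0 = rec X. a.d.(0 + X) has moves -a-> q1
  q1 = d.(0 + (rec X. a.d.(0 + X))) has moves -d-> q2
  q2 = 0 + (rec X. a.d.(0 + X)) has moves -a-> q1
Executing ac from P (initial set {p0}):
  step 1 (a): {p1}
  step 2 (c): {p2}
  ✓ P
Executing ac from Q (initial set {q0}):
  step 1 (a): {q1}
  step 2 (c): ∅ (Q stuck)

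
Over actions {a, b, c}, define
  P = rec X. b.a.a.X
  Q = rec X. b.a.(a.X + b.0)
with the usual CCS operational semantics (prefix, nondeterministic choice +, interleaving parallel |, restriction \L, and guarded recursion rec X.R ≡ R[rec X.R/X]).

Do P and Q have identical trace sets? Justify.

trace-distinct — witness ⟨bab⟩

P's transition system — 3 states:
  s0 = rec X. b.a.a.X | —b→ s1
  s1 = a.a.(rec X. b.a.a.X) | —a→ s2
  s2 = a.(rec X. b.a.a.X) | —a→ s0
Q's transition system — 4 states:
  t0 = rec X. b.a.(a.X + b.0) | —b→ t1
  t1 = a.(a.(rec X. b.a.(a.X + b.0)) + b.0) | —a→ t2
  t2 = a.(rec X. b.a.(a.X + b.0)) + b.0 | —a→ t0, —b→ t3
  t3 = 0 | ·
Run σ = ⟨bab⟩ on Q: start {t0}
  after b @ step 1: {t1}
  after a @ step 2: {t2}
  after b @ step 3: {t3}
  Q completes σ.
Run σ = ⟨bab⟩ on P: start {s0}
  after b @ step 1: {s1}
  after a @ step 2: {s2}
  after b @ step 3: no successor for P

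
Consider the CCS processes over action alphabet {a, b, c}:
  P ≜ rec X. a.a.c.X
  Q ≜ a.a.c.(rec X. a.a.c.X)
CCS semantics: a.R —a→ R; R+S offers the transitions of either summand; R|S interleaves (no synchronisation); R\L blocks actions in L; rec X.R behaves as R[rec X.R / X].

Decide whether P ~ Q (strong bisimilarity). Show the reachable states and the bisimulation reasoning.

Reachable graph of P (3 states):
  u0 = rec X. a.a.c.X :: =a=> u1
  u1 = a.c.(rec X. a.a.c.X) :: =a=> u2
  u2 = c.(rec X. a.a.c.X) :: =c=> u0
Reachable graph of Q (4 states):
  v0 = a.a.c.(rec X. a.a.c.X) :: =a=> v1
  v1 = a.c.(rec X. a.a.c.X) :: =a=> v2
  v2 = c.(rec X. a.a.c.X) :: =c=> v3
  v3 = rec X. a.a.c.X :: =a=> v1
Partition-refinement fixed point:
  B0 = {u0, v0, v3}
  B1 = {u1, v1}
  B2 = {u2, v2}
u0 ∈ B0, v0 ∈ B0 → same block

P ~ Q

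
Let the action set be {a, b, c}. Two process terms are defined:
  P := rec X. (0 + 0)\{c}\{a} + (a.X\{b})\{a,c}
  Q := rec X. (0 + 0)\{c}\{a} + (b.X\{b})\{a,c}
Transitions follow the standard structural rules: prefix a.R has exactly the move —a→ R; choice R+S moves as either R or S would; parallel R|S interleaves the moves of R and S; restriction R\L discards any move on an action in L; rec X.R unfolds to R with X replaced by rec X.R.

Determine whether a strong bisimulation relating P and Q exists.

LTS(P): 1 reachable states
  s0 = rec X. (0 + 0)\{c}\{a} + (a.X\{b})\{a,c} ⊢ stopped
LTS(Q): 2 reachable states
  t0 = rec X. (0 + 0)\{c}\{a} + (b.X\{b})\{a,c} ⊢ -b-> t1
  t1 = (rec X. (0 + 0)\{c}\{a} + (b.X\{b})\{a,c})\{b}\{a,c} ⊢ stopped
Bisimilarity quotient blocks:
  B0 = {s0, t1}
  B1 = {t0}
s0 ∈ B0, t0 ∈ B1 → different blocks

not bisimilar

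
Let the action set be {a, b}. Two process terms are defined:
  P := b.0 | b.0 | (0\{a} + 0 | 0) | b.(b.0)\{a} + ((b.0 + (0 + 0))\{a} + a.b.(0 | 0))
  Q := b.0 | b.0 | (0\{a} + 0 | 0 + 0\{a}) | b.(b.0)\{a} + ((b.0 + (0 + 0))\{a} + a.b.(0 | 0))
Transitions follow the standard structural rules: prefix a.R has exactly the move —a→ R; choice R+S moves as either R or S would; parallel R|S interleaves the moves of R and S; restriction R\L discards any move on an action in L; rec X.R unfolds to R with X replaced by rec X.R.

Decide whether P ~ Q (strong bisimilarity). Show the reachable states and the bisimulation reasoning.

P ~ Q

LTS(P): 15 reachable states
  s0 = b.0 | b.0 | (0\{a} + 0 | 0) | b.(b.0)\{a} + ((b.0 + (0 + 0))\{a} + a.b.(0 | 0)) :: -a-> s1, -b-> s2, -b-> s3, -b-> s4, -b-> s5
  s1 = b.(0 | 0) :: -b-> s6
  s2 = 0 | b.0 | (0\{a} + 0 | 0) | b.(b.0)\{a} :: -b-> s7, -b-> s8
  s3 = 0\{a} :: stopped
  s4 = b.0 | 0 | (0\{a} + 0 | 0) | b.(b.0)\{a} :: -b-> s7, -b-> s9
  s5 = b.0 | b.0 | (0\{a} + 0 | 0) | (b.0)\{a} :: -b-> s10, -b-> s8, -b-> s9
  s6 = 0 | 0 :: stopped
  s7 = 0 | 0 | (0\{a} + 0 | 0) | b.(b.0)\{a} :: -b-> s11
  s8 = 0 | b.0 | (0\{a} + 0 | 0) | (b.0)\{a} :: -b-> s11, -b-> s12
  s9 = b.0 | 0 | (0\{a} + 0 | 0) | (b.0)\{a} :: -b-> s11, -b-> s13
  s10 = b.0 | b.0 | (0\{a} + 0 | 0) | 0\{a} :: -b-> s12, -b-> s13
  s11 = 0 | 0 | (0\{a} + 0 | 0) | (b.0)\{a} :: -b-> s14
  s12 = 0 | b.0 | (0\{a} + 0 | 0) | 0\{a} :: -b-> s14
  s13 = b.0 | 0 | (0\{a} + 0 | 0) | 0\{a} :: -b-> s14
  s14 = 0 | 0 | (0\{a} + 0 | 0) | 0\{a} :: stopped
LTS(Q): 15 reachable states
  t0 = b.0 | b.0 | (0\{a} + 0 | 0 + 0\{a}) | b.(b.0)\{a} + ((b.0 + (0 + 0))\{a} + a.b.(0 | 0)) :: -a-> t1, -b-> t2, -b-> t3, -b-> t4, -b-> t5
  t1 = b.(0 | 0) :: -b-> t6
  t2 = 0 | b.0 | (0\{a} + 0 | 0 + 0\{a}) | b.(b.0)\{a} :: -b-> t7, -b-> t8
  t3 = 0\{a} :: stopped
  t4 = b.0 | 0 | (0\{a} + 0 | 0 + 0\{a}) | b.(b.0)\{a} :: -b-> t7, -b-> t9
  t5 = b.0 | b.0 | (0\{a} + 0 | 0 + 0\{a}) | (b.0)\{a} :: -b-> t10, -b-> t8, -b-> t9
  t6 = 0 | 0 :: stopped
  t7 = 0 | 0 | (0\{a} + 0 | 0 + 0\{a}) | b.(b.0)\{a} :: -b-> t11
  t8 = 0 | b.0 | (0\{a} + 0 | 0 + 0\{a}) | (b.0)\{a} :: -b-> t11, -b-> t12
  t9 = b.0 | 0 | (0\{a} + 0 | 0 + 0\{a}) | (b.0)\{a} :: -b-> t11, -b-> t13
  t10 = b.0 | b.0 | (0\{a} + 0 | 0 + 0\{a}) | 0\{a} :: -b-> t12, -b-> t13
  t11 = 0 | 0 | (0\{a} + 0 | 0 + 0\{a}) | (b.0)\{a} :: -b-> t14
  t12 = 0 | b.0 | (0\{a} + 0 | 0 + 0\{a}) | 0\{a} :: -b-> t14
  t13 = b.0 | 0 | (0\{a} + 0 | 0 + 0\{a}) | 0\{a} :: -b-> t14
  t14 = 0 | 0 | (0\{a} + 0 | 0 + 0\{a}) | 0\{a} :: stopped
Bisimilarity quotient blocks:
  B0 = {s0, t0}
  B1 = {s2, s4, s5, t2, t4, t5}
  B2 = {s10, s7, s8, s9, t10, t7, t8, t9}
  B3 = {s1, s11, s12, s13, t1, t11, t12, t13}
  B4 = {s14, s3, s6, t14, t3, t6}
s0 ∈ B0, t0 ∈ B0 → same block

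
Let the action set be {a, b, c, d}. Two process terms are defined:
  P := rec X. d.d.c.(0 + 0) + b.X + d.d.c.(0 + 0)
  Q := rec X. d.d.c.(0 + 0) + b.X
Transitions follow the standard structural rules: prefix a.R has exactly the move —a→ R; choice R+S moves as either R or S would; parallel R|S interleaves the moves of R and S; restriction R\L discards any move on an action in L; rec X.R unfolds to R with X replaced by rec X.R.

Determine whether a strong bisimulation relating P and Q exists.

Reachable graph of P (4 states):
  s0 = rec X. d.d.c.(0 + 0) + b.X + d.d.c.(0 + 0) → -b-> s0, -d-> s1
  s1 = d.c.(0 + 0) → -d-> s2
  s2 = c.(0 + 0) → -c-> s3
  s3 = 0 + 0 → ∅
Reachable graph of Q (4 states):
  t0 = rec X. d.d.c.(0 + 0) + b.X → -b-> t0, -d-> t1
  t1 = d.c.(0 + 0) → -d-> t2
  t2 = c.(0 + 0) → -c-> t3
  t3 = 0 + 0 → ∅
Coarsest stable partition (strong bisimilarity classes):
  B0 = {s0, t0}
  B1 = {s1, t1}
  B2 = {s2, t2}
  B3 = {s3, t3}
s0 ∈ B0, t0 ∈ B0 → same block

YES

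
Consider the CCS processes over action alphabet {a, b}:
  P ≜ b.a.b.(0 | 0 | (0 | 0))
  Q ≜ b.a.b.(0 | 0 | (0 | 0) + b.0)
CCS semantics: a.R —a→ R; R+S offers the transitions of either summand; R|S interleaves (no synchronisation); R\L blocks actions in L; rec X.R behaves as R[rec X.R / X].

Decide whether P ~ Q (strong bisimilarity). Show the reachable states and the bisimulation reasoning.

not bisimilar

P's transition system — 4 states:
  m0 = b.a.b.(0 | 0 | (0 | 0)) has moves ··b··> m1
  m1 = a.b.(0 | 0 | (0 | 0)) has moves ··a··> m2
  m2 = b.(0 | 0 | (0 | 0)) has moves ··b··> m3
  m3 = 0 | 0 | (0 | 0) has moves ·
Q's transition system — 5 states:
  n0 = b.a.b.(0 | 0 | (0 | 0) + b.0) has moves ··b··> n1
  n1 = a.b.(0 | 0 | (0 | 0) + b.0) has moves ··a··> n2
  n2 = b.(0 | 0 | (0 | 0) + b.0) has moves ··b··> n3
  n3 = 0 | 0 | (0 | 0) + b.0 has moves ··b··> n4
  n4 = 0 has moves ·
Bisimilarity quotient blocks:
  B0 = {m0}
  B1 = {m1}
  B2 = {m2, n3}
  B3 = {m3, n4}
  B4 = {n0}
  B5 = {n1}
  B6 = {n2}
m0 ∈ B0, n0 ∈ B4 → different blocks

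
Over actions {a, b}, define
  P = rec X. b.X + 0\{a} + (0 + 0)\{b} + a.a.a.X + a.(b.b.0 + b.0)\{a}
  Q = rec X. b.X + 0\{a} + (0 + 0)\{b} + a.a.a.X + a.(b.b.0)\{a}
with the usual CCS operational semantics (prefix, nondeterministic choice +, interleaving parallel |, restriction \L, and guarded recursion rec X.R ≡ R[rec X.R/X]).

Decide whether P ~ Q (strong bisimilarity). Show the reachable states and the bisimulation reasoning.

NO

Reachable graph of P (6 states):
  s0 = rec X. b.X + 0\{a} + (0 + 0)\{b} + a.a.a.X + a.(b.b.0 + b.0)\{a} has moves —a→ s1, —a→ s2, —b→ s0
  s1 = (b.b.0 + b.0)\{a} has moves —b→ s3, —b→ s4
  s2 = a.a.(rec X. b.X + 0\{a} + (0 + 0)\{b} + a.a.a.X + a.(b.b.0 + b.0)\{a}) has moves —a→ s5
  s3 = (b.0)\{a} has moves —b→ s4
  s4 = 0\{a} has moves ∅
  s5 = a.(rec X. b.X + 0\{a} + (0 + 0)\{b} + a.a.a.X + a.(b.b.0 + b.0)\{a}) has moves —a→ s0
Reachable graph of Q (6 states):
  t0 = rec X. b.X + 0\{a} + (0 + 0)\{b} + a.a.a.X + a.(b.b.0)\{a} has moves —a→ t1, —a→ t2, —b→ t0
  t1 = (b.b.0)\{a} has moves —b→ t3
  t2 = a.a.(rec X. b.X + 0\{a} + (0 + 0)\{b} + a.a.a.X + a.(b.b.0)\{a}) has moves —a→ t4
  t3 = (b.0)\{a} has moves —b→ t5
  t4 = a.(rec X. b.X + 0\{a} + (0 + 0)\{b} + a.a.a.X + a.(b.b.0)\{a}) has moves —a→ t0
  t5 = 0\{a} has moves ∅
Partition-refinement fixed point:
  B0 = {s0}
  B1 = {s1}
  B2 = {s4, t5}
  B3 = {s3, t3}
  B4 = {s2}
  B5 = {s5}
  B6 = {t0}
  B7 = {t2}
  B8 = {t4}
  B9 = {t1}
s0 ∈ B0, t0 ∈ B6 → different blocks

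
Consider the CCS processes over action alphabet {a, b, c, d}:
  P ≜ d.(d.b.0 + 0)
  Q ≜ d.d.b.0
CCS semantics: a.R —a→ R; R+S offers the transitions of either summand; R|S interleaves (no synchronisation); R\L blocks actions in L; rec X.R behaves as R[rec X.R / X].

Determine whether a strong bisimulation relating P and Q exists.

YES

Reachable graph of P (4 states):
  m0 = d.(d.b.0 + 0) :: -d-> m1
  m1 = d.b.0 + 0 :: -d-> m2
  m2 = b.0 :: -b-> m3
  m3 = 0 :: ·
Reachable graph of Q (4 states):
  n0 = d.d.b.0 :: -d-> n1
  n1 = d.b.0 :: -d-> n2
  n2 = b.0 :: -b-> n3
  n3 = 0 :: ·
Partition-refinement fixed point:
  B0 = {m0, n0}
  B1 = {m1, n1}
  B2 = {m2, n2}
  B3 = {m3, n3}
m0 ∈ B0, n0 ∈ B0 → same block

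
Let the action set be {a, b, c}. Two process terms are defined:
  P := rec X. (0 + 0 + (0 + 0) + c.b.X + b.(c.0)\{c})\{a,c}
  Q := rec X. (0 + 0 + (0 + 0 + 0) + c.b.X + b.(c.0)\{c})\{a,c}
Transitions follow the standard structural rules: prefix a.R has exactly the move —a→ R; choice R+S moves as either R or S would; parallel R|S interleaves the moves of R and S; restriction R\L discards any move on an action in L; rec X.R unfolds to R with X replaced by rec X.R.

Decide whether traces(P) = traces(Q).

Reachable graph of P (2 states):
  p0 = rec X. (0 + 0 + (0 + 0) + c.b.X + b.(c.0)\{c})\{a,c} | -b-> p1
  p1 = (c.0)\{c}\{a,c} | (no moves)
Reachable graph of Q (2 states):
  q0 = rec X. (0 + 0 + (0 + 0 + 0) + c.b.X + b.(c.0)\{c})\{a,c} | -b-> q1
  q1 = (c.0)\{c}\{a,c} | (no moves)
Partition-refinement fixed point:
  B0 = {p0, q0}
  B1 = {p1, q1}
p0 ∈ B0, q0 ∈ B0 → same block
Bisimilar ⇒ trace-equivalent.

trace-equivalent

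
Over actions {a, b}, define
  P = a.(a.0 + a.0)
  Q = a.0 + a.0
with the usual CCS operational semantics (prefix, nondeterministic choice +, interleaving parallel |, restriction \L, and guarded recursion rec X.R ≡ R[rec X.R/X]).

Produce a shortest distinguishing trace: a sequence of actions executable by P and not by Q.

LTS(P): 3 reachable states
  m0 = a.(a.0 + a.0) ⊢ =a=> m1
  m1 = a.0 + a.0 ⊢ =a=> m2
  m2 = 0 ⊢ ∅
LTS(Q): 2 reachable states
  n0 = a.0 + a.0 ⊢ =a=> n1
  n1 = 0 ⊢ ∅
Executing aa from P (initial set {m0}):
  step 1 (a): {m1}
  step 2 (a): {m2}
  ✓ P
Executing aa from Q (initial set {n0}):
  step 1 (a): {n1}
  step 2 (a): ∅ (Q stuck)

aa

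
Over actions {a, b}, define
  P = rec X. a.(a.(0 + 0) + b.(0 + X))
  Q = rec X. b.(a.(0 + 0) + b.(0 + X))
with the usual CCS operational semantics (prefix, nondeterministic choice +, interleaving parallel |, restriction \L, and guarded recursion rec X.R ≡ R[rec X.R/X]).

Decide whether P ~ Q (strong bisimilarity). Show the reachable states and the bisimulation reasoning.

not bisimilar

Reachable graph of P (4 states):
  u0 = rec X. a.(a.(0 + 0) + b.(0 + X)) | -a-> u1
  u1 = a.(0 + 0) + b.(0 + (rec X. a.(a.(0 + 0) + b.(0 + X)))) | -a-> u2, -b-> u3
  u2 = 0 + 0 | stopped
  u3 = 0 + (rec X. a.(a.(0 + 0) + b.(0 + X))) | -a-> u1
Reachable graph of Q (4 states):
  v0 = rec X. b.(a.(0 + 0) + b.(0 + X)) | -b-> v1
  v1 = a.(0 + 0) + b.(0 + (rec X. b.(a.(0 + 0) + b.(0 + X)))) | -a-> v2, -b-> v3
  v2 = 0 + 0 | stopped
  v3 = 0 + (rec X. b.(a.(0 + 0) + b.(0 + X))) | -b-> v1
Partition-refinement fixed point:
  B0 = {u0, u3}
  B1 = {u1}
  B2 = {u2, v2}
  B3 = {v0, v3}
  B4 = {v1}
u0 ∈ B0, v0 ∈ B3 → different blocks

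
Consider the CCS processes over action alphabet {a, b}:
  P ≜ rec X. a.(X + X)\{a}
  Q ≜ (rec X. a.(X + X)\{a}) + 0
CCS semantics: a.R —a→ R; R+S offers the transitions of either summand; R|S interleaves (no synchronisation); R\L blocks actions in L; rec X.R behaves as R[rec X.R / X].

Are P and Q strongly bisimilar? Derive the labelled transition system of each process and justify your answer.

Reachable graph of P (2 states):
  u0 = rec X. a.(X + X)\{a} → ··a··> u1
  u1 = ((rec X. a.(X + X)\{a}) + (rec X. a.(X + X)\{a}))\{a} → (no moves)
Reachable graph of Q (2 states):
  v0 = (rec X. a.(X + X)\{a}) + 0 → ··a··> v1
  v1 = ((rec X. a.(X + X)\{a}) + (rec X. a.(X + X)\{a}))\{a} → (no moves)
Coarsest stable partition (strong bisimilarity classes):
  B0 = {u0, v0}
  B1 = {u1, v1}
u0 ∈ B0, v0 ∈ B0 → same block

bisimilar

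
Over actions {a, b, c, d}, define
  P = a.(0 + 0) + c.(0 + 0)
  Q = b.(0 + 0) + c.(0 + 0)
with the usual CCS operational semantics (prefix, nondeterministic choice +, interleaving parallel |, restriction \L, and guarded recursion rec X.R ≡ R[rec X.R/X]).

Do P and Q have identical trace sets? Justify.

Reachable graph of P (2 states):
  s0 = a.(0 + 0) + c.(0 + 0) → --a--▸ s1, --c--▸ s1
  s1 = 0 + 0 → stopped
Reachable graph of Q (2 states):
  t0 = b.(0 + 0) + c.(0 + 0) → --b--▸ t1, --c--▸ t1
  t1 = 0 + 0 → stopped
Executing a from P (initial set {s0}):
  after a @ step 1: {s1}
  ✓ P
Executing a from Q (initial set {t0}):
  after a @ step 1: ∅ (Q stuck)

traces(P) ≠ traces(Q) — witness ⟨a⟩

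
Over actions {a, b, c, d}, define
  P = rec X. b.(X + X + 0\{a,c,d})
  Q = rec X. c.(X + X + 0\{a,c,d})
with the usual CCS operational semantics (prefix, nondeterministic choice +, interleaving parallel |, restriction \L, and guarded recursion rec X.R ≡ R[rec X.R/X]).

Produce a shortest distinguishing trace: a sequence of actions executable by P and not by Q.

P's transition system — 2 states:
  m0 = rec X. b.(X + X + 0\{a,c,d}) has moves ··b··> m1
  m1 = (rec X. b.(X + X + 0\{a,c,d})) + (rec X. b.(X + X + 0\{a,c,d})) + 0\{a,c,d} has moves ··b··> m1
Q's transition system — 2 states:
  n0 = rec X. c.(X + X + 0\{a,c,d}) has moves ··c··> n1
  n1 = (rec X. c.(X + X + 0\{a,c,d})) + (rec X. c.(X + X + 0\{a,c,d})) + 0\{a,c,d} has moves ··c··> n1
Run σ = ⟨b⟩ on P: start {m0}
  after b @ step 1: {m1}
  ✓ P
Run σ = ⟨b⟩ on Q: start {n0}
  after b @ step 1: ∅  — Q cannot continue

b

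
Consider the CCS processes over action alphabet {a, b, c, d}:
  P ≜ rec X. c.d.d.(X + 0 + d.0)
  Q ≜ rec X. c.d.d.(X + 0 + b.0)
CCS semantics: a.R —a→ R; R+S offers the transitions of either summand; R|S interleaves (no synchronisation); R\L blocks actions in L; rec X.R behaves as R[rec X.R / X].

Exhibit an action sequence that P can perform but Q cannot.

LTS(P): 5 reachable states
  s0 = rec X. c.d.d.(X + 0 + d.0) | =c=> s1
  s1 = d.d.((rec X. c.d.d.(X + 0 + d.0)) + 0 + d.0) | =d=> s2
  s2 = d.((rec X. c.d.d.(X + 0 + d.0)) + 0 + d.0) | =d=> s3
  s3 = (rec X. c.d.d.(X + 0 + d.0)) + 0 + d.0 | =c=> s1, =d=> s4
  s4 = 0 | (no moves)
LTS(Q): 5 reachable states
  t0 = rec X. c.d.d.(X + 0 + b.0) | =c=> t1
  t1 = d.d.((rec X. c.d.d.(X + 0 + b.0)) + 0 + b.0) | =d=> t2
  t2 = d.((rec X. c.d.d.(X + 0 + b.0)) + 0 + b.0) | =d=> t3
  t3 = (rec X. c.d.d.(X + 0 + b.0)) + 0 + b.0 | =b=> t4, =c=> t1
  t4 = 0 | (no moves)
Run σ = ⟨cddd⟩ on P: start {s0}
  after c @ step 1: {s1}
  after d @ step 2: {s2}
  after d @ step 3: {s3}
  after d @ step 4: {s4}
  ✓ P
Run σ = ⟨cddd⟩ on Q: start {t0}
  after c @ step 1: {t1}
  after d @ step 2: {t2}
  after d @ step 3: {t3}
  after d @ step 4: no successor for Q

cddd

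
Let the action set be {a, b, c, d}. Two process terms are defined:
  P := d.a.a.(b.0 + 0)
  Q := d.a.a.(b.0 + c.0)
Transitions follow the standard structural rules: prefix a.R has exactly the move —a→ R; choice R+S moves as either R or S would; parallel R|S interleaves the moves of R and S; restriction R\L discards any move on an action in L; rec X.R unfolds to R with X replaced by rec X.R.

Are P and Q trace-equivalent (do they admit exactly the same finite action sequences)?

Reachable graph of P (5 states):
  m0 = d.a.a.(b.0 + 0) | -d-> m1
  m1 = a.a.(b.0 + 0) | -a-> m2
  m2 = a.(b.0 + 0) | -a-> m3
  m3 = b.0 + 0 | -b-> m4
  m4 = 0 | deadlocked
Reachable graph of Q (5 states):
  n0 = d.a.a.(b.0 + c.0) | -d-> n1
  n1 = a.a.(b.0 + c.0) | -a-> n2
  n2 = a.(b.0 + c.0) | -a-> n3
  n3 = b.0 + c.0 | -b-> n4, -c-> n4
  n4 = 0 | deadlocked
Trace ⟨daac⟩ through Q, begin at {n0}:
  step 1 (d): {n1}
  step 2 (a): {n2}
  step 3 (a): {n3}
  step 4 (c): {n4}
  — Q admits the full trace.
Trace ⟨daac⟩ through P, begin at {m0}:
  step 1 (d): {m1}
  step 2 (a): {m2}
  step 3 (a): {m3}
  step 4 (c): ∅ (P stuck)

traces(P) ≠ traces(Q) — witness ⟨daac⟩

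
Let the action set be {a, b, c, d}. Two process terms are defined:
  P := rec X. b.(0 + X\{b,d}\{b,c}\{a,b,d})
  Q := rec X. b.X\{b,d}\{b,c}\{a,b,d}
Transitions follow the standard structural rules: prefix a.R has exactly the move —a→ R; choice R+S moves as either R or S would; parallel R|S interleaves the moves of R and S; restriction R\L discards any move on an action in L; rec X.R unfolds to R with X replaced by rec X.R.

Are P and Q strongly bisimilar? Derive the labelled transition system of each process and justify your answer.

Reachable graph of P (2 states):
  m0 = rec X. b.(0 + X\{b,d}\{b,c}\{a,b,d}) :: --b--▸ m1
  m1 = 0 + (rec X. b.(0 + X\{b,d}\{b,c}\{a,b,d}))\{b,d}\{b,c}\{a,b,d} :: ·
Reachable graph of Q (2 states):
  n0 = rec X. b.X\{b,d}\{b,c}\{a,b,d} :: --b--▸ n1
  n1 = (rec X. b.X\{b,d}\{b,c}\{a,b,d})\{b,d}\{b,c}\{a,b,d} :: ·
Partition-refinement fixed point:
  B0 = {m0, n0}
  B1 = {m1, n1}
m0 ∈ B0, n0 ∈ B0 → same block

P ~ Q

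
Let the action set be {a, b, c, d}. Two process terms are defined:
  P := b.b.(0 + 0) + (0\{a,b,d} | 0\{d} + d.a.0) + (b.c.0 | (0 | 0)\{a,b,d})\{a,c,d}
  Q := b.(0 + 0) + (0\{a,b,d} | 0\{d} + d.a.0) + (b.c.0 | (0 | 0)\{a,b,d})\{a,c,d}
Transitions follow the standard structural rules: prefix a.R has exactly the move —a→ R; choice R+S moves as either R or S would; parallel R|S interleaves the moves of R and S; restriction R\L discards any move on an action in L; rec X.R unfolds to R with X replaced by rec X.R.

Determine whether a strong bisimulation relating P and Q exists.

NO

P's transition system — 6 states:
  u0 = b.b.(0 + 0) + (0\{a,b,d} | 0\{d} + d.a.0) + (b.c.0 | (0 | 0)\{a,b,d})\{a,c,d} :: =b=> u1, =b=> u2, =d=> u3
  u1 = (c.0 | (0 | 0)\{a,b,d})\{a,c,d} :: deadlocked
  u2 = b.(0 + 0) :: =b=> u4
  u3 = a.0 :: =a=> u5
  u4 = 0 + 0 :: deadlocked
  u5 = 0 :: deadlocked
Q's transition system — 5 states:
  v0 = b.(0 + 0) + (0\{a,b,d} | 0\{d} + d.a.0) + (b.c.0 | (0 | 0)\{a,b,d})\{a,c,d} :: =b=> v1, =b=> v2, =d=> v3
  v1 = (c.0 | (0 | 0)\{a,b,d})\{a,c,d} :: deadlocked
  v2 = 0 + 0 :: deadlocked
  v3 = a.0 :: =a=> v4
  v4 = 0 :: deadlocked
Bisimilarity quotient blocks:
  B0 = {u0}
  B1 = {u1, u4, u5, v1, v2, v4}
  B2 = {u2}
  B3 = {u3, v3}
  B4 = {v0}
u0 ∈ B0, v0 ∈ B4 → different blocks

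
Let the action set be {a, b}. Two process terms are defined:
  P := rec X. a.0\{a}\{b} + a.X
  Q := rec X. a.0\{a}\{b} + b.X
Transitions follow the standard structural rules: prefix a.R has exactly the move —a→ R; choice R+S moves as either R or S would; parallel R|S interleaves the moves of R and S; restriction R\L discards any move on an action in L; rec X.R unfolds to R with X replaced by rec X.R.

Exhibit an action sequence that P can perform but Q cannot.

Reachable graph of P (2 states):
  p0 = rec X. a.0\{a}\{b} + a.X ⊢ --a--▸ p0, --a--▸ p1
  p1 = 0\{a}\{b} ⊢ stopped
Reachable graph of Q (2 states):
  q0 = rec X. a.0\{a}\{b} + b.X ⊢ --a--▸ q1, --b--▸ q0
  q1 = 0\{a}\{b} ⊢ stopped
Trace ⟨aa⟩ through P, begin at {p0}:
  step 1 (a): {p0, p1}
  step 2 (a): {p0, p1}
  — P admits the full trace.
Trace ⟨aa⟩ through Q, begin at {q0}:
  step 1 (a): {q1}
  step 2 (a): ∅ (Q stuck)

aa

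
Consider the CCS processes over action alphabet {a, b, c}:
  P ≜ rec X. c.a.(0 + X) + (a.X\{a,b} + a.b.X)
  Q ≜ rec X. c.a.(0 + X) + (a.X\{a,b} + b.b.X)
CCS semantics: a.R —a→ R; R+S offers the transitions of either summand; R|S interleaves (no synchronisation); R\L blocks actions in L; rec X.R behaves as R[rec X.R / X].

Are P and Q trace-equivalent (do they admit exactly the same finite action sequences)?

traces(P) ≠ traces(Q) — witness ⟨ab⟩

Reachable graph of P (6 states):
  s0 = rec X. c.a.(0 + X) + (a.X\{a,b} + a.b.X) ⊢ --a--▸ s1, --a--▸ s2, --c--▸ s3
  s1 = (rec X. c.a.(0 + X) + (a.X\{a,b} + a.b.X))\{a,b} ⊢ --c--▸ s4
  s2 = b.(rec X. c.a.(0 + X) + (a.X\{a,b} + a.b.X)) ⊢ --b--▸ s0
  s3 = a.(0 + (rec X. c.a.(0 + X) + (a.X\{a,b} + a.b.X))) ⊢ --a--▸ s5
  s4 = (a.(0 + (rec X. c.a.(0 + X) + (a.X\{a,b} + a.b.X))))\{a,b} ⊢ ∅
  s5 = 0 + (rec X. c.a.(0 + X) + (a.X\{a,b} + a.b.X)) ⊢ --a--▸ s1, --a--▸ s2, --c--▸ s3
Reachable graph of Q (6 states):
  t0 = rec X. c.a.(0 + X) + (a.X\{a,b} + b.b.X) ⊢ --a--▸ t1, --b--▸ t2, --c--▸ t3
  t1 = (rec X. c.a.(0 + X) + (a.X\{a,b} + b.b.X))\{a,b} ⊢ --c--▸ t4
  t2 = b.(rec X. c.a.(0 + X) + (a.X\{a,b} + b.b.X)) ⊢ --b--▸ t0
  t3 = a.(0 + (rec X. c.a.(0 + X) + (a.X\{a,b} + b.b.X))) ⊢ --a--▸ t5
  t4 = (a.(0 + (rec X. c.a.(0 + X) + (a.X\{a,b} + b.b.X))))\{a,b} ⊢ ∅
  t5 = 0 + (rec X. c.a.(0 + X) + (a.X\{a,b} + b.b.X)) ⊢ --a--▸ t1, --b--▸ t2, --c--▸ t3
Executing ab from P (initial set {s0}):
  after a @ step 1: {s1, s2}
  after b @ step 2: {s0}
  P completes σ.
Executing ab from Q (initial set {t0}):
  after a @ step 1: {t1}
  after b @ step 2: ∅ (Q stuck)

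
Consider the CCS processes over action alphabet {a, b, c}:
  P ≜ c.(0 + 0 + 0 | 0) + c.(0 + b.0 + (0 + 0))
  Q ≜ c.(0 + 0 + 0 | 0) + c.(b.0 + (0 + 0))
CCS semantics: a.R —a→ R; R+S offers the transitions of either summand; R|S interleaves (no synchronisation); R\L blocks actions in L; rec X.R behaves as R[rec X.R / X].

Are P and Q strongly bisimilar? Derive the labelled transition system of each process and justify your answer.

bisimilar

LTS(P): 4 reachable states
  p0 = c.(0 + 0 + 0 | 0) + c.(0 + b.0 + (0 + 0)) ⊢ -c-> p1, -c-> p2
  p1 = 0 + 0 + 0 | 0 ⊢ ·
  p2 = 0 + b.0 + (0 + 0) ⊢ -b-> p3
  p3 = 0 ⊢ ·
LTS(Q): 4 reachable states
  q0 = c.(0 + 0 + 0 | 0) + c.(b.0 + (0 + 0)) ⊢ -c-> q1, -c-> q2
  q1 = 0 + 0 + 0 | 0 ⊢ ·
  q2 = b.0 + (0 + 0) ⊢ -b-> q3
  q3 = 0 ⊢ ·
Coarsest stable partition (strong bisimilarity classes):
  B0 = {p0, q0}
  B1 = {p1, p3, q1, q3}
  B2 = {p2, q2}
p0 ∈ B0, q0 ∈ B0 → same block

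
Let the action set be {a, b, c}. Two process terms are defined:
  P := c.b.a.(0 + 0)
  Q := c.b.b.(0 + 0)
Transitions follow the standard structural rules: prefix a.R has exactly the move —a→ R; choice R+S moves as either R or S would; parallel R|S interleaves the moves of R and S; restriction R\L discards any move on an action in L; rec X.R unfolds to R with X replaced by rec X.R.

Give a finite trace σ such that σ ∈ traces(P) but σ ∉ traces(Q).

cba

Reachable graph of P (4 states):
  u0 = c.b.a.(0 + 0) has moves --c--▸ u1
  u1 = b.a.(0 + 0) has moves --b--▸ u2
  u2 = a.(0 + 0) has moves --a--▸ u3
  u3 = 0 + 0 has moves (no moves)
Reachable graph of Q (4 states):
  v0 = c.b.b.(0 + 0) has moves --c--▸ v1
  v1 = b.b.(0 + 0) has moves --b--▸ v2
  v2 = b.(0 + 0) has moves --b--▸ v3
  v3 = 0 + 0 has moves (no moves)
Executing cba from P (initial set {u0}):
  [1] c ⇒ {u1}
  [2] b ⇒ {u2}
  [3] a ⇒ {u3}
  ✓ P
Executing cba from Q (initial set {v0}):
  [1] c ⇒ {v1}
  [2] b ⇒ {v2}
  [3] a ⇒ ∅ (Q stuck)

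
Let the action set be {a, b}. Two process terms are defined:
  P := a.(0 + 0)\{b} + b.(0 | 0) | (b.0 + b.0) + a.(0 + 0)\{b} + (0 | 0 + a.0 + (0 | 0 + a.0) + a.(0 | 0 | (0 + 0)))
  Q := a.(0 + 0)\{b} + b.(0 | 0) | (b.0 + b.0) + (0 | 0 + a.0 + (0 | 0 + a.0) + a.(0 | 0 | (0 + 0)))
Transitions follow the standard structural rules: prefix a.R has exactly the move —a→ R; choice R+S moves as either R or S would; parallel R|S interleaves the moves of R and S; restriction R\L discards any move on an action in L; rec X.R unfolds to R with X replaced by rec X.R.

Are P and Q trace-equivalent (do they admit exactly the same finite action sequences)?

LTS(P): 7 reachable states
  m0 = a.(0 + 0)\{b} + b.(0 | 0) | (b.0 + b.0) + a.(0 + 0)\{b} + (0 | 0 + a.0 + (0 | 0 + a.0) + a.(0 | 0 | (0 + 0))) has moves -a-> m1, -a-> m2, -a-> m3, -b-> m4, -b-> m5
  m1 = (0 + 0)\{b} has moves ·
  m2 = 0 has moves ·
  m3 = 0 | 0 | (0 + 0) has moves ·
  m4 = 0 | 0 | (b.0 + b.0) has moves -b-> m6
  m5 = b.(0 | 0) | 0 has moves -b-> m6
  m6 = 0 | 0 | 0 has moves ·
LTS(Q): 7 reachable states
  n0 = a.(0 + 0)\{b} + b.(0 | 0) | (b.0 + b.0) + (0 | 0 + a.0 + (0 | 0 + a.0) + a.(0 | 0 | (0 + 0))) has moves -a-> n1, -a-> n2, -a-> n3, -b-> n4, -b-> n5
  n1 = (0 + 0)\{b} has moves ·
  n2 = 0 has moves ·
  n3 = 0 | 0 | (0 + 0) has moves ·
  n4 = 0 | 0 | (b.0 + b.0) has moves -b-> n6
  n5 = b.(0 | 0) | 0 has moves -b-> n6
  n6 = 0 | 0 | 0 has moves ·
Coarsest stable partition (strong bisimilarity classes):
  B0 = {m0, n0}
  B1 = {m1, m2, m3, m6, n1, n2, n3, n6}
  B2 = {m4, m5, n4, n5}
m0 ∈ B0, n0 ∈ B0 → same block
Bisimilar ⇒ trace-equivalent.

YES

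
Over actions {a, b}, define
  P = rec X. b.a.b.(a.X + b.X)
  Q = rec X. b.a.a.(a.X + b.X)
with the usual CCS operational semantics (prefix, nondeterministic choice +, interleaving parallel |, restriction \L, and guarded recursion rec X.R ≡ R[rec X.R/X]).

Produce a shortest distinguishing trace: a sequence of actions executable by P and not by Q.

bab

Reachable graph of P (4 states):
  p0 = rec X. b.a.b.(a.X + b.X) ⊢ =b=> p1
  p1 = a.b.(a.(rec X. b.a.b.(a.X + b.X)) + b.(rec X. b.a.b.(a.X + b.X))) ⊢ =a=> p2
  p2 = b.(a.(rec X. b.a.b.(a.X + b.X)) + b.(rec X. b.a.b.(a.X + b.X))) ⊢ =b=> p3
  p3 = a.(rec X. b.a.b.(a.X + b.X)) + b.(rec X. b.a.b.(a.X + b.X)) ⊢ =a=> p0, =b=> p0
Reachable graph of Q (4 states):
  q0 = rec X. b.a.a.(a.X + b.X) ⊢ =b=> q1
  q1 = a.a.(a.(rec X. b.a.a.(a.X + b.X)) + b.(rec X. b.a.a.(a.X + b.X))) ⊢ =a=> q2
  q2 = a.(a.(rec X. b.a.a.(a.X + b.X)) + b.(rec X. b.a.a.(a.X + b.X))) ⊢ =a=> q3
  q3 = a.(rec X. b.a.a.(a.X + b.X)) + b.(rec X. b.a.a.(a.X + b.X)) ⊢ =a=> q0, =b=> q0
Run σ = ⟨bab⟩ on P: start {p0}
  after b @ step 1: {p1}
  after a @ step 2: {p2}
  after b @ step 3: {p3}
  — P admits the full trace.
Run σ = ⟨bab⟩ on Q: start {q0}
  after b @ step 1: {q1}
  after a @ step 2: {q2}
  after b @ step 3: ∅  — Q cannot continue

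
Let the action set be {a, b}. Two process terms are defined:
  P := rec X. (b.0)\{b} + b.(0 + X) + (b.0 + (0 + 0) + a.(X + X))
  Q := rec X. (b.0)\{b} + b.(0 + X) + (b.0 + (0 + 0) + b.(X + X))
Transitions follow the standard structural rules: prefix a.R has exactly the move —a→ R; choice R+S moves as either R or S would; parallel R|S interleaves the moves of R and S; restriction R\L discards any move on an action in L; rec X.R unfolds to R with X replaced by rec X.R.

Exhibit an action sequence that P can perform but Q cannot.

a

Reachable graph of P (4 states):
  p0 = rec X. (b.0)\{b} + b.(0 + X) + (b.0 + (0 + 0) + a.(X + X)) :: —a→ p1, —b→ p2, —b→ p3
  p1 = (rec X. (b.0)\{b} + b.(0 + X) + (b.0 + (0 + 0) + a.(X + X))) + (rec X. (b.0)\{b} + b.(0 + X) + (b.0 + (0 + 0) + a.(X + X))) :: —a→ p1, —b→ p2, —b→ p3
  p2 = 0 :: deadlocked
  p3 = 0 + (rec X. (b.0)\{b} + b.(0 + X) + (b.0 + (0 + 0) + a.(X + X))) :: —a→ p1, —b→ p2, —b→ p3
Reachable graph of Q (4 states):
  q0 = rec X. (b.0)\{b} + b.(0 + X) + (b.0 + (0 + 0) + b.(X + X)) :: —b→ q1, —b→ q2, —b→ q3
  q1 = (rec X. (b.0)\{b} + b.(0 + X) + (b.0 + (0 + 0) + b.(X + X))) + (rec X. (b.0)\{b} + b.(0 + X) + (b.0 + (0 + 0) + b.(X + X))) :: —b→ q1, —b→ q2, —b→ q3
  q2 = 0 :: deadlocked
  q3 = 0 + (rec X. (b.0)\{b} + b.(0 + X) + (b.0 + (0 + 0) + b.(X + X))) :: —b→ q1, —b→ q2, —b→ q3
Run σ = ⟨a⟩ on P: start {p0}
  step 1 (a): {p1}
  P completes σ.
Run σ = ⟨a⟩ on Q: start {q0}
  step 1 (a): no successor for Q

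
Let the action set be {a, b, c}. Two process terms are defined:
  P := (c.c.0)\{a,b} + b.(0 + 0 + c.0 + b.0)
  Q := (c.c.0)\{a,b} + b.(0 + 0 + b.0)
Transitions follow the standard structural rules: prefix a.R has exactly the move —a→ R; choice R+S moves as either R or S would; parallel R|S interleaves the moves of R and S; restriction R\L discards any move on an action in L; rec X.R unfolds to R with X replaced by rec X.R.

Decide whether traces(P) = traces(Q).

NO — witness ⟨bc⟩

LTS(P): 5 reachable states
  s0 = (c.c.0)\{a,b} + b.(0 + 0 + c.0 + b.0) | =b=> s1, =c=> s2
  s1 = 0 + 0 + c.0 + b.0 | =b=> s3, =c=> s3
  s2 = (c.0)\{a,b} | =c=> s4
  s3 = 0 | ·
  s4 = 0\{a,b} | ·
LTS(Q): 5 reachable states
  t0 = (c.c.0)\{a,b} + b.(0 + 0 + b.0) | =b=> t1, =c=> t2
  t1 = 0 + 0 + b.0 | =b=> t3
  t2 = (c.0)\{a,b} | =c=> t4
  t3 = 0 | ·
  t4 = 0\{a,b} | ·
Trace ⟨bc⟩ through P, begin at {s0}:
  step 1 (b): {s1}
  step 2 (c): {s3}
  P completes σ.
Trace ⟨bc⟩ through Q, begin at {t0}:
  step 1 (b): {t1}
  step 2 (c): no successor for Q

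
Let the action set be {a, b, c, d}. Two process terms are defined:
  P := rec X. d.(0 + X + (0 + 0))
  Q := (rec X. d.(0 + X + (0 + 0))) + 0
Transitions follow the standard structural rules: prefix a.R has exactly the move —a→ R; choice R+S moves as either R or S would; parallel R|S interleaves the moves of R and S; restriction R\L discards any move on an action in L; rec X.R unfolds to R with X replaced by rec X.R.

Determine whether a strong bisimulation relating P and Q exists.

P's transition system — 2 states:
  u0 = rec X. d.(0 + X + (0 + 0)) → -d-> u1
  u1 = 0 + (rec X. d.(0 + X + (0 + 0))) + (0 + 0) → -d-> u1
Q's transition system — 2 states:
  v0 = (rec X. d.(0 + X + (0 + 0))) + 0 → -d-> v1
  v1 = 0 + (rec X. d.(0 + X + (0 + 0))) + (0 + 0) → -d-> v1
Coarsest stable partition (strong bisimilarity classes):
  B0 = {u0, u1, v0, v1}
u0 ∈ B0, v0 ∈ B0 → same block

YES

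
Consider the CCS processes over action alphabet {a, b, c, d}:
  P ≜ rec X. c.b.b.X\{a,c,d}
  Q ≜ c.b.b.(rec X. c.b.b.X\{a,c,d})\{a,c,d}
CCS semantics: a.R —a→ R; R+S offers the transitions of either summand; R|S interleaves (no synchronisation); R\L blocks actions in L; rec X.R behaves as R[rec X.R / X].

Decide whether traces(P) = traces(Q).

Reachable graph of P (4 states):
  s0 = rec X. c.b.b.X\{a,c,d} | -c-> s1
  s1 = b.b.(rec X. c.b.b.X\{a,c,d})\{a,c,d} | -b-> s2
  s2 = b.(rec X. c.b.b.X\{a,c,d})\{a,c,d} | -b-> s3
  s3 = (rec X. c.b.b.X\{a,c,d})\{a,c,d} | ∅
Reachable graph of Q (4 states):
  t0 = c.b.b.(rec X. c.b.b.X\{a,c,d})\{a,c,d} | -c-> t1
  t1 = b.b.(rec X. c.b.b.X\{a,c,d})\{a,c,d} | -b-> t2
  t2 = b.(rec X. c.b.b.X\{a,c,d})\{a,c,d} | -b-> t3
  t3 = (rec X. c.b.b.X\{a,c,d})\{a,c,d} | ∅
Partition-refinement fixed point:
  B0 = {s0, t0}
  B1 = {s1, t1}
  B2 = {s2, t2}
  B3 = {s3, t3}
s0 ∈ B0, t0 ∈ B0 → same block
Bisimilar ⇒ trace-equivalent.

YES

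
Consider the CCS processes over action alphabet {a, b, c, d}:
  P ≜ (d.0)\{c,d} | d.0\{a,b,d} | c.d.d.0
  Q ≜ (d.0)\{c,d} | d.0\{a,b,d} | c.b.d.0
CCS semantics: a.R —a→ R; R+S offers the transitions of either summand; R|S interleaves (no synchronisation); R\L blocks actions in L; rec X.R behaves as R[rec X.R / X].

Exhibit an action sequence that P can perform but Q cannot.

Reachable graph of P (8 states):
  p0 = (d.0)\{c,d} | d.0\{a,b,d} | c.d.d.0 → =c=> p1, =d=> p2
  p1 = (d.0)\{c,d} | d.0\{a,b,d} | d.d.0 → =d=> p3, =d=> p4
  p2 = (d.0)\{c,d} | 0\{a,b,d} | c.d.d.0 → =c=> p3
  p3 = (d.0)\{c,d} | 0\{a,b,d} | d.d.0 → =d=> p5
  p4 = (d.0)\{c,d} | d.0\{a,b,d} | d.0 → =d=> p5, =d=> p6
  p5 = (d.0)\{c,d} | 0\{a,b,d} | d.0 → =d=> p7
  p6 = (d.0)\{c,d} | d.0\{a,b,d} | 0 → =d=> p7
  p7 = (d.0)\{c,d} | 0\{a,b,d} | 0 → ∅
Reachable graph of Q (8 states):
  q0 = (d.0)\{c,d} | d.0\{a,b,d} | c.b.d.0 → =c=> q1, =d=> q2
  q1 = (d.0)\{c,d} | d.0\{a,b,d} | b.d.0 → =b=> q3, =d=> q4
  q2 = (d.0)\{c,d} | 0\{a,b,d} | c.b.d.0 → =c=> q4
  q3 = (d.0)\{c,d} | d.0\{a,b,d} | d.0 → =d=> q5, =d=> q6
  q4 = (d.0)\{c,d} | 0\{a,b,d} | b.d.0 → =b=> q5
  q5 = (d.0)\{c,d} | 0\{a,b,d} | d.0 → =d=> q7
  q6 = (d.0)\{c,d} | d.0\{a,b,d} | 0 → =d=> q7
  q7 = (d.0)\{c,d} | 0\{a,b,d} | 0 → ∅
Executing cdd from P (initial set {p0}):
  after c @ step 1: {p1}
  after d @ step 2: {p3, p4}
  after d @ step 3: {p5, p6}
  P completes σ.
Executing cdd from Q (initial set {q0}):
  after c @ step 1: {q1}
  after d @ step 2: {q4}
  after d @ step 3: ∅ (Q stuck)

cdd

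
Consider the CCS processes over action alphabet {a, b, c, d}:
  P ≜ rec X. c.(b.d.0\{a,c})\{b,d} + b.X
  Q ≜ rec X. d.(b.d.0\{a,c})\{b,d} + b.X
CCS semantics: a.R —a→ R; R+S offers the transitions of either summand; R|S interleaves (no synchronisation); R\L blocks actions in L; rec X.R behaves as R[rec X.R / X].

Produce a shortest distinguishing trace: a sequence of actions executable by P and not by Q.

Reachable graph of P (2 states):
  s0 = rec X. c.(b.d.0\{a,c})\{b,d} + b.X :: ··b··> s0, ··c··> s1
  s1 = (b.d.0\{a,c})\{b,d} :: (no moves)
Reachable graph of Q (2 states):
  t0 = rec X. d.(b.d.0\{a,c})\{b,d} + b.X :: ··b··> t0, ··d··> t1
  t1 = (b.d.0\{a,c})\{b,d} :: (no moves)
Run σ = ⟨c⟩ on P: start {s0}
  after c @ step 1: {s1}
  — P admits the full trace.
Run σ = ⟨c⟩ on Q: start {t0}
  after c @ step 1: no successor for Q

c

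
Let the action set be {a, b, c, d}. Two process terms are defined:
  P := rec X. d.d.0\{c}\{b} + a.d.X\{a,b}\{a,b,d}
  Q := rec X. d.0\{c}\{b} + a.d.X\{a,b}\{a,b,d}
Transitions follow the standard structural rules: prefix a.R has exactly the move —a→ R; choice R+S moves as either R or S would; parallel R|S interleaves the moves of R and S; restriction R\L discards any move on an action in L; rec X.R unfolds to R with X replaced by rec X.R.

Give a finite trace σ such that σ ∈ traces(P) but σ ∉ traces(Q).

LTS(P): 5 reachable states
  m0 = rec X. d.d.0\{c}\{b} + a.d.X\{a,b}\{a,b,d} | -a-> m1, -d-> m2
  m1 = d.(rec X. d.d.0\{c}\{b} + a.d.X\{a,b}\{a,b,d})\{a,b}\{a,b,d} | -d-> m3
  m2 = d.0\{c}\{b} | -d-> m4
  m3 = (rec X. d.d.0\{c}\{b} + a.d.X\{a,b}\{a,b,d})\{a,b}\{a,b,d} | deadlocked
  m4 = 0\{c}\{b} | deadlocked
LTS(Q): 4 reachable states
  n0 = rec X. d.0\{c}\{b} + a.d.X\{a,b}\{a,b,d} | -a-> n1, -d-> n2
  n1 = d.(rec X. d.0\{c}\{b} + a.d.X\{a,b}\{a,b,d})\{a,b}\{a,b,d} | -d-> n3
  n2 = 0\{c}\{b} | deadlocked
  n3 = (rec X. d.0\{c}\{b} + a.d.X\{a,b}\{a,b,d})\{a,b}\{a,b,d} | deadlocked
Trace ⟨dd⟩ through P, begin at {m0}:
  [1] d ⇒ {m2}
  [2] d ⇒ {m4}
  ✓ P
Trace ⟨dd⟩ through Q, begin at {n0}:
  [1] d ⇒ {n2}
  [2] d ⇒ ∅ (Q stuck)

dd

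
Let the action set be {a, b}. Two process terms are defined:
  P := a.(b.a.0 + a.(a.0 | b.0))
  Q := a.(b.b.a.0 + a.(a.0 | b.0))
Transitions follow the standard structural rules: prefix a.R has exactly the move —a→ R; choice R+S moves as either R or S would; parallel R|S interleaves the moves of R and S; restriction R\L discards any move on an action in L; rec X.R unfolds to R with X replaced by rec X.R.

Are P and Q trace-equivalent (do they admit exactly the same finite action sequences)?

P's transition system — 8 states:
  s0 = a.(b.a.0 + a.(a.0 | b.0)) → --a--▸ s1
  s1 = b.a.0 + a.(a.0 | b.0) → --a--▸ s2, --b--▸ s3
  s2 = a.0 | b.0 → --a--▸ s4, --b--▸ s5
  s3 = a.0 → --a--▸ s6
  s4 = 0 | b.0 → --b--▸ s7
  s5 = a.0 | 0 → --a--▸ s7
  s6 = 0 → (no moves)
  s7 = 0 | 0 → (no moves)
Q's transition system — 9 states:
  t0 = a.(b.b.a.0 + a.(a.0 | b.0)) → --a--▸ t1
  t1 = b.b.a.0 + a.(a.0 | b.0) → --a--▸ t2, --b--▸ t3
  t2 = a.0 | b.0 → --a--▸ t4, --b--▸ t5
  t3 = b.a.0 → --b--▸ t6
  t4 = 0 | b.0 → --b--▸ t7
  t5 = a.0 | 0 → --a--▸ t7
  t6 = a.0 → --a--▸ t8
  t7 = 0 | 0 → (no moves)
  t8 = 0 → (no moves)
Executing aba from P (initial set {s0}):
  after a @ step 1: {s1}
  after b @ step 2: {s3}
  after a @ step 3: {s6}
  — P admits the full trace.
Executing aba from Q (initial set {t0}):
  after a @ step 1: {t1}
  after b @ step 2: {t3}
  after a @ step 3: no successor for Q

trace-distinct — witness ⟨aba⟩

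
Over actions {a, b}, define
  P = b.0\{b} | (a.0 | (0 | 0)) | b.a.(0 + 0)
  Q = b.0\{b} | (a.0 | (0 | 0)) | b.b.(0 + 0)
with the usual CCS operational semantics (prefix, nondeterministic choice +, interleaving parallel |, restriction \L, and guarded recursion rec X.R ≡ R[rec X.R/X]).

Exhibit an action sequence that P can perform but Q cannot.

LTS(P): 12 reachable states
  u0 = b.0\{b} | (a.0 | (0 | 0)) | b.a.(0 + 0) ⊢ --a--▸ u1, --b--▸ u2, --b--▸ u3
  u1 = b.0\{b} | (0 | (0 | 0)) | b.a.(0 + 0) ⊢ --b--▸ u4, --b--▸ u5
  u2 = 0\{b} | (a.0 | (0 | 0)) | b.a.(0 + 0) ⊢ --a--▸ u4, --b--▸ u6
  u3 = b.0\{b} | (a.0 | (0 | 0)) | a.(0 + 0) ⊢ --a--▸ u5, --a--▸ u7, --b--▸ u6
  u4 = 0\{b} | (0 | (0 | 0)) | b.a.(0 + 0) ⊢ --b--▸ u8
  u5 = b.0\{b} | (0 | (0 | 0)) | a.(0 + 0) ⊢ --a--▸ u9, --b--▸ u8
  u6 = 0\{b} | (a.0 | (0 | 0)) | a.(0 + 0) ⊢ --a--▸ u10, --a--▸ u8
  u7 = b.0\{b} | (a.0 | (0 | 0)) | (0 + 0) ⊢ --a--▸ u9, --b--▸ u10
  u8 = 0\{b} | (0 | (0 | 0)) | a.(0 + 0) ⊢ --a--▸ u11
  u9 = b.0\{b} | (0 | (0 | 0)) | (0 + 0) ⊢ --b--▸ u11
  u10 = 0\{b} | (a.0 | (0 | 0)) | (0 + 0) ⊢ --a--▸ u11
  u11 = 0\{b} | (0 | (0 | 0)) | (0 + 0) ⊢ (no moves)
LTS(Q): 12 reachable states
  v0 = b.0\{b} | (a.0 | (0 | 0)) | b.b.(0 + 0) ⊢ --a--▸ v1, --b--▸ v2, --b--▸ v3
  v1 = b.0\{b} | (0 | (0 | 0)) | b.b.(0 + 0) ⊢ --b--▸ v4, --b--▸ v5
  v2 = 0\{b} | (a.0 | (0 | 0)) | b.b.(0 + 0) ⊢ --a--▸ v4, --b--▸ v6
  v3 = b.0\{b} | (a.0 | (0 | 0)) | b.(0 + 0) ⊢ --a--▸ v5, --b--▸ v6, --b--▸ v7
  v4 = 0\{b} | (0 | (0 | 0)) | b.b.(0 + 0) ⊢ --b--▸ v8
  v5 = b.0\{b} | (0 | (0 | 0)) | b.(0 + 0) ⊢ --b--▸ v8, --b--▸ v9
  v6 = 0\{b} | (a.0 | (0 | 0)) | b.(0 + 0) ⊢ --a--▸ v8, --b--▸ v10
  v7 = b.0\{b} | (a.0 | (0 | 0)) | (0 + 0) ⊢ --a--▸ v9, --b--▸ v10
  v8 = 0\{b} | (0 | (0 | 0)) | b.(0 + 0) ⊢ --b--▸ v11
  v9 = b.0\{b} | (0 | (0 | 0)) | (0 + 0) ⊢ --b--▸ v11
  v10 = 0\{b} | (a.0 | (0 | 0)) | (0 + 0) ⊢ --a--▸ v11
  v11 = 0\{b} | (0 | (0 | 0)) | (0 + 0) ⊢ (no moves)
Executing aba from P (initial set {u0}):
  after a @ step 1: {u1}
  after b @ step 2: {u4, u5}
  after a @ step 3: {u9}
  — P admits the full trace.
Executing aba from Q (initial set {v0}):
  after a @ step 1: {v1}
  after b @ step 2: {v4, v5}
  after a @ step 3: ∅ (Q stuck)

aba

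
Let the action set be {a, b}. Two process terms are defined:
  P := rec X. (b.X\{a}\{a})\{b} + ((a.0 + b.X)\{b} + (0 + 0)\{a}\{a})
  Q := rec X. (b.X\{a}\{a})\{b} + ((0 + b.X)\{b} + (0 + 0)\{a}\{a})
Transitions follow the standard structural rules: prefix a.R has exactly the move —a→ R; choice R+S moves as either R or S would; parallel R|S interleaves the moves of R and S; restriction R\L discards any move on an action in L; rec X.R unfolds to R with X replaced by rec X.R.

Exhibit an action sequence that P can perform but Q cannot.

a

Reachable graph of P (2 states):
  u0 = rec X. (b.X\{a}\{a})\{b} + ((a.0 + b.X)\{b} + (0 + 0)\{a}\{a}) → =a=> u1
  u1 = 0\{b} → stopped
Reachable graph of Q (1 states):
  v0 = rec X. (b.X\{a}\{a})\{b} + ((0 + b.X)\{b} + (0 + 0)\{a}\{a}) → stopped
Run σ = ⟨a⟩ on P: start {u0}
  [1] a ⇒ {u1}
  P completes σ.
Run σ = ⟨a⟩ on Q: start {v0}
  [1] a ⇒ no successor for Q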